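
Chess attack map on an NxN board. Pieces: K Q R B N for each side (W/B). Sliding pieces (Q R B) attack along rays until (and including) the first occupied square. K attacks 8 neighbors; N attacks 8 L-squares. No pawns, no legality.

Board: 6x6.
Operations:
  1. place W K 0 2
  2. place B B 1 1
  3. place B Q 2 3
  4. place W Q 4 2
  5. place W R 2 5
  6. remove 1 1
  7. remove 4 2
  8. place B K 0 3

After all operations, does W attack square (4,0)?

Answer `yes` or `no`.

Answer: no

Derivation:
Op 1: place WK@(0,2)
Op 2: place BB@(1,1)
Op 3: place BQ@(2,3)
Op 4: place WQ@(4,2)
Op 5: place WR@(2,5)
Op 6: remove (1,1)
Op 7: remove (4,2)
Op 8: place BK@(0,3)
Per-piece attacks for W:
  WK@(0,2): attacks (0,3) (0,1) (1,2) (1,3) (1,1)
  WR@(2,5): attacks (2,4) (2,3) (3,5) (4,5) (5,5) (1,5) (0,5) [ray(0,-1) blocked at (2,3)]
W attacks (4,0): no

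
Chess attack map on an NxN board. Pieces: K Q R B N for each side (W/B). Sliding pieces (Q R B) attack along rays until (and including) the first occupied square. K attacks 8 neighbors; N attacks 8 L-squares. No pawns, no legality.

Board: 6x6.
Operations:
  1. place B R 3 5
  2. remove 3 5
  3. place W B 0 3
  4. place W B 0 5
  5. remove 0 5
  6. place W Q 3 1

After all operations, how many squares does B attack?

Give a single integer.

Op 1: place BR@(3,5)
Op 2: remove (3,5)
Op 3: place WB@(0,3)
Op 4: place WB@(0,5)
Op 5: remove (0,5)
Op 6: place WQ@(3,1)
Per-piece attacks for B:
Union (0 distinct): (none)

Answer: 0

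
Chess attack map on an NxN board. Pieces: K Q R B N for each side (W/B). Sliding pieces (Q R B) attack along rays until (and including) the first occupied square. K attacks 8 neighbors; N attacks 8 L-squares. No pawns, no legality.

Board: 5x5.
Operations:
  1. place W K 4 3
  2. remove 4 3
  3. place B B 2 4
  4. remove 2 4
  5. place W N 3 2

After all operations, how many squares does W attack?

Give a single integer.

Op 1: place WK@(4,3)
Op 2: remove (4,3)
Op 3: place BB@(2,4)
Op 4: remove (2,4)
Op 5: place WN@(3,2)
Per-piece attacks for W:
  WN@(3,2): attacks (4,4) (2,4) (1,3) (4,0) (2,0) (1,1)
Union (6 distinct): (1,1) (1,3) (2,0) (2,4) (4,0) (4,4)

Answer: 6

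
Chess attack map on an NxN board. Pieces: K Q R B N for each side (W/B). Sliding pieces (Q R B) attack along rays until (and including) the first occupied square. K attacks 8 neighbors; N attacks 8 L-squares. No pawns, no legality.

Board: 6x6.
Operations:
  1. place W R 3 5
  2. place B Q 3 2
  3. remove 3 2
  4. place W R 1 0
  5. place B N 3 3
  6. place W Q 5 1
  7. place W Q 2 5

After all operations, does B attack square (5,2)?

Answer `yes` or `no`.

Answer: yes

Derivation:
Op 1: place WR@(3,5)
Op 2: place BQ@(3,2)
Op 3: remove (3,2)
Op 4: place WR@(1,0)
Op 5: place BN@(3,3)
Op 6: place WQ@(5,1)
Op 7: place WQ@(2,5)
Per-piece attacks for B:
  BN@(3,3): attacks (4,5) (5,4) (2,5) (1,4) (4,1) (5,2) (2,1) (1,2)
B attacks (5,2): yes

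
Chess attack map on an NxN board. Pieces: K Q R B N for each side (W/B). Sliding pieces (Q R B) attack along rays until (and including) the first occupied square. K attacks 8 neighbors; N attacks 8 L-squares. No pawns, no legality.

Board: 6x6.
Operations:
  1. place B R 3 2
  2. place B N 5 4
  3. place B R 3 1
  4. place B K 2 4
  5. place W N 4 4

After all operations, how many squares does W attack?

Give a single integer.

Op 1: place BR@(3,2)
Op 2: place BN@(5,4)
Op 3: place BR@(3,1)
Op 4: place BK@(2,4)
Op 5: place WN@(4,4)
Per-piece attacks for W:
  WN@(4,4): attacks (2,5) (5,2) (3,2) (2,3)
Union (4 distinct): (2,3) (2,5) (3,2) (5,2)

Answer: 4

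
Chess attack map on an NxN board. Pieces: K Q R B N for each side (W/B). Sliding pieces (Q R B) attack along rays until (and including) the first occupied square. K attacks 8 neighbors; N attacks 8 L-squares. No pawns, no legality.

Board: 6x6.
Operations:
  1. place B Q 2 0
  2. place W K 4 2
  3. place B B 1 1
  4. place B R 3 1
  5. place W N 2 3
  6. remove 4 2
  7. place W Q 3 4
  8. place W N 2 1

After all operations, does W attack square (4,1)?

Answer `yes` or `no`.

Answer: no

Derivation:
Op 1: place BQ@(2,0)
Op 2: place WK@(4,2)
Op 3: place BB@(1,1)
Op 4: place BR@(3,1)
Op 5: place WN@(2,3)
Op 6: remove (4,2)
Op 7: place WQ@(3,4)
Op 8: place WN@(2,1)
Per-piece attacks for W:
  WN@(2,1): attacks (3,3) (4,2) (1,3) (0,2) (4,0) (0,0)
  WN@(2,3): attacks (3,5) (4,4) (1,5) (0,4) (3,1) (4,2) (1,1) (0,2)
  WQ@(3,4): attacks (3,5) (3,3) (3,2) (3,1) (4,4) (5,4) (2,4) (1,4) (0,4) (4,5) (4,3) (5,2) (2,5) (2,3) [ray(0,-1) blocked at (3,1); ray(-1,-1) blocked at (2,3)]
W attacks (4,1): no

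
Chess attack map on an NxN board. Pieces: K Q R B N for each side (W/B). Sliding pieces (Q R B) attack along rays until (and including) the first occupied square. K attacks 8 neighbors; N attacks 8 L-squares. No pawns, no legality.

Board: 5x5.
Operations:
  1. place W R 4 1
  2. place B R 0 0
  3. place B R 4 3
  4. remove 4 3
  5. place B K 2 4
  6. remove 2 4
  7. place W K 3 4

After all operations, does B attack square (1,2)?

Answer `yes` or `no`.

Op 1: place WR@(4,1)
Op 2: place BR@(0,0)
Op 3: place BR@(4,3)
Op 4: remove (4,3)
Op 5: place BK@(2,4)
Op 6: remove (2,4)
Op 7: place WK@(3,4)
Per-piece attacks for B:
  BR@(0,0): attacks (0,1) (0,2) (0,3) (0,4) (1,0) (2,0) (3,0) (4,0)
B attacks (1,2): no

Answer: no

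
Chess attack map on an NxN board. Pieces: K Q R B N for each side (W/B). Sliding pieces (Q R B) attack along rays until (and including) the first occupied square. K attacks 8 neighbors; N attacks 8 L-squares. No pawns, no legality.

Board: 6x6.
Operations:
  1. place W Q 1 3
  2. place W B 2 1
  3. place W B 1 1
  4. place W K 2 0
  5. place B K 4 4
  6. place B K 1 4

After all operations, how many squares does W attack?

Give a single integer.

Answer: 23

Derivation:
Op 1: place WQ@(1,3)
Op 2: place WB@(2,1)
Op 3: place WB@(1,1)
Op 4: place WK@(2,0)
Op 5: place BK@(4,4)
Op 6: place BK@(1,4)
Per-piece attacks for W:
  WB@(1,1): attacks (2,2) (3,3) (4,4) (2,0) (0,2) (0,0) [ray(1,1) blocked at (4,4); ray(1,-1) blocked at (2,0)]
  WQ@(1,3): attacks (1,4) (1,2) (1,1) (2,3) (3,3) (4,3) (5,3) (0,3) (2,4) (3,5) (2,2) (3,1) (4,0) (0,4) (0,2) [ray(0,1) blocked at (1,4); ray(0,-1) blocked at (1,1)]
  WK@(2,0): attacks (2,1) (3,0) (1,0) (3,1) (1,1)
  WB@(2,1): attacks (3,2) (4,3) (5,4) (3,0) (1,2) (0,3) (1,0)
Union (23 distinct): (0,0) (0,2) (0,3) (0,4) (1,0) (1,1) (1,2) (1,4) (2,0) (2,1) (2,2) (2,3) (2,4) (3,0) (3,1) (3,2) (3,3) (3,5) (4,0) (4,3) (4,4) (5,3) (5,4)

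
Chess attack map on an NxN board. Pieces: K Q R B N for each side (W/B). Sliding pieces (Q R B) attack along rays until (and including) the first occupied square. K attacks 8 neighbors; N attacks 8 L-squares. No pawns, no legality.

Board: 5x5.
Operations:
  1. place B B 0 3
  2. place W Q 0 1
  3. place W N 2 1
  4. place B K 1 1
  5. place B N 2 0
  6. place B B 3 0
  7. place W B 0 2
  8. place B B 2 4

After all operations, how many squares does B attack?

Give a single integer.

Answer: 14

Derivation:
Op 1: place BB@(0,3)
Op 2: place WQ@(0,1)
Op 3: place WN@(2,1)
Op 4: place BK@(1,1)
Op 5: place BN@(2,0)
Op 6: place BB@(3,0)
Op 7: place WB@(0,2)
Op 8: place BB@(2,4)
Per-piece attacks for B:
  BB@(0,3): attacks (1,4) (1,2) (2,1) [ray(1,-1) blocked at (2,1)]
  BK@(1,1): attacks (1,2) (1,0) (2,1) (0,1) (2,2) (2,0) (0,2) (0,0)
  BN@(2,0): attacks (3,2) (4,1) (1,2) (0,1)
  BB@(2,4): attacks (3,3) (4,2) (1,3) (0,2) [ray(-1,-1) blocked at (0,2)]
  BB@(3,0): attacks (4,1) (2,1) [ray(-1,1) blocked at (2,1)]
Union (14 distinct): (0,0) (0,1) (0,2) (1,0) (1,2) (1,3) (1,4) (2,0) (2,1) (2,2) (3,2) (3,3) (4,1) (4,2)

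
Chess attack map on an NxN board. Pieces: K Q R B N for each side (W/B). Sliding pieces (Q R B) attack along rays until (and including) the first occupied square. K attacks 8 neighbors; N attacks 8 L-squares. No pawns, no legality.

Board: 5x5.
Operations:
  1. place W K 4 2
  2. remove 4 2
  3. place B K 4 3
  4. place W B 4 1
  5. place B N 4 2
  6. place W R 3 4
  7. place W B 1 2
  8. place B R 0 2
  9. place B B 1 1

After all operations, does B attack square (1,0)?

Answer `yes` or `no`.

Answer: no

Derivation:
Op 1: place WK@(4,2)
Op 2: remove (4,2)
Op 3: place BK@(4,3)
Op 4: place WB@(4,1)
Op 5: place BN@(4,2)
Op 6: place WR@(3,4)
Op 7: place WB@(1,2)
Op 8: place BR@(0,2)
Op 9: place BB@(1,1)
Per-piece attacks for B:
  BR@(0,2): attacks (0,3) (0,4) (0,1) (0,0) (1,2) [ray(1,0) blocked at (1,2)]
  BB@(1,1): attacks (2,2) (3,3) (4,4) (2,0) (0,2) (0,0) [ray(-1,1) blocked at (0,2)]
  BN@(4,2): attacks (3,4) (2,3) (3,0) (2,1)
  BK@(4,3): attacks (4,4) (4,2) (3,3) (3,4) (3,2)
B attacks (1,0): no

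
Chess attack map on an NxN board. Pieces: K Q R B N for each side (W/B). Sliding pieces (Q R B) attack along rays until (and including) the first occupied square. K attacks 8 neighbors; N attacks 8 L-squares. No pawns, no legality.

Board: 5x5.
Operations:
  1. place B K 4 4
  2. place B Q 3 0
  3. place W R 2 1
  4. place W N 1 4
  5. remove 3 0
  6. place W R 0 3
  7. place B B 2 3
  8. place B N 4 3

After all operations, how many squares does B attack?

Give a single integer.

Answer: 11

Derivation:
Op 1: place BK@(4,4)
Op 2: place BQ@(3,0)
Op 3: place WR@(2,1)
Op 4: place WN@(1,4)
Op 5: remove (3,0)
Op 6: place WR@(0,3)
Op 7: place BB@(2,3)
Op 8: place BN@(4,3)
Per-piece attacks for B:
  BB@(2,3): attacks (3,4) (3,2) (4,1) (1,4) (1,2) (0,1) [ray(-1,1) blocked at (1,4)]
  BN@(4,3): attacks (2,4) (3,1) (2,2)
  BK@(4,4): attacks (4,3) (3,4) (3,3)
Union (11 distinct): (0,1) (1,2) (1,4) (2,2) (2,4) (3,1) (3,2) (3,3) (3,4) (4,1) (4,3)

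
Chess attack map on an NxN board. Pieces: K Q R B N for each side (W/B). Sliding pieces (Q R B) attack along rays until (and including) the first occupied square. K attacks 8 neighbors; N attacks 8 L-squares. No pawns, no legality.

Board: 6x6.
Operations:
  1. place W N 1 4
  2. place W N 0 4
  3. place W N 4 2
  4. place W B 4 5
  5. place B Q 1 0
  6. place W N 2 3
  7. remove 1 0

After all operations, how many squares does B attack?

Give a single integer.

Answer: 0

Derivation:
Op 1: place WN@(1,4)
Op 2: place WN@(0,4)
Op 3: place WN@(4,2)
Op 4: place WB@(4,5)
Op 5: place BQ@(1,0)
Op 6: place WN@(2,3)
Op 7: remove (1,0)
Per-piece attacks for B:
Union (0 distinct): (none)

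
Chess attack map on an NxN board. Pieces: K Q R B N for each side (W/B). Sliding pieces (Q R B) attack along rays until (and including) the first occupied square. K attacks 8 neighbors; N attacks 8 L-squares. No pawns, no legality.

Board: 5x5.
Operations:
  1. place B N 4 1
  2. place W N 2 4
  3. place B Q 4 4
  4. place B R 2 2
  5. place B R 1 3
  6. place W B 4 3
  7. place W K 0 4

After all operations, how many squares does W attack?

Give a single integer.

Op 1: place BN@(4,1)
Op 2: place WN@(2,4)
Op 3: place BQ@(4,4)
Op 4: place BR@(2,2)
Op 5: place BR@(1,3)
Op 6: place WB@(4,3)
Op 7: place WK@(0,4)
Per-piece attacks for W:
  WK@(0,4): attacks (0,3) (1,4) (1,3)
  WN@(2,4): attacks (3,2) (4,3) (1,2) (0,3)
  WB@(4,3): attacks (3,4) (3,2) (2,1) (1,0)
Union (9 distinct): (0,3) (1,0) (1,2) (1,3) (1,4) (2,1) (3,2) (3,4) (4,3)

Answer: 9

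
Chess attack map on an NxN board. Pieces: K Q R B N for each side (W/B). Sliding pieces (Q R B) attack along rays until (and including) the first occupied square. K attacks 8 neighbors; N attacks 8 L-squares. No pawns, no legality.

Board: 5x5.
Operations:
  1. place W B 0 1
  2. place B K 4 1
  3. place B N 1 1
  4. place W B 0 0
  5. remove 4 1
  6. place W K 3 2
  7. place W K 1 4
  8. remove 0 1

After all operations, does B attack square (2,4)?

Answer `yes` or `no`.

Answer: no

Derivation:
Op 1: place WB@(0,1)
Op 2: place BK@(4,1)
Op 3: place BN@(1,1)
Op 4: place WB@(0,0)
Op 5: remove (4,1)
Op 6: place WK@(3,2)
Op 7: place WK@(1,4)
Op 8: remove (0,1)
Per-piece attacks for B:
  BN@(1,1): attacks (2,3) (3,2) (0,3) (3,0)
B attacks (2,4): no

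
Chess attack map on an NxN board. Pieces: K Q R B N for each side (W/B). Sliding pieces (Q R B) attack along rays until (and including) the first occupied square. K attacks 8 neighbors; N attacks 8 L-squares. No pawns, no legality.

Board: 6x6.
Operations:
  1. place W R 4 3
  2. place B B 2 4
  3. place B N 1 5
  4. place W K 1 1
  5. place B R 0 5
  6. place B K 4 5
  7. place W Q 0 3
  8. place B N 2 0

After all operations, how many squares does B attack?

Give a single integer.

Op 1: place WR@(4,3)
Op 2: place BB@(2,4)
Op 3: place BN@(1,5)
Op 4: place WK@(1,1)
Op 5: place BR@(0,5)
Op 6: place BK@(4,5)
Op 7: place WQ@(0,3)
Op 8: place BN@(2,0)
Per-piece attacks for B:
  BR@(0,5): attacks (0,4) (0,3) (1,5) [ray(0,-1) blocked at (0,3); ray(1,0) blocked at (1,5)]
  BN@(1,5): attacks (2,3) (3,4) (0,3)
  BN@(2,0): attacks (3,2) (4,1) (1,2) (0,1)
  BB@(2,4): attacks (3,5) (3,3) (4,2) (5,1) (1,5) (1,3) (0,2) [ray(-1,1) blocked at (1,5)]
  BK@(4,5): attacks (4,4) (5,5) (3,5) (5,4) (3,4)
Union (18 distinct): (0,1) (0,2) (0,3) (0,4) (1,2) (1,3) (1,5) (2,3) (3,2) (3,3) (3,4) (3,5) (4,1) (4,2) (4,4) (5,1) (5,4) (5,5)

Answer: 18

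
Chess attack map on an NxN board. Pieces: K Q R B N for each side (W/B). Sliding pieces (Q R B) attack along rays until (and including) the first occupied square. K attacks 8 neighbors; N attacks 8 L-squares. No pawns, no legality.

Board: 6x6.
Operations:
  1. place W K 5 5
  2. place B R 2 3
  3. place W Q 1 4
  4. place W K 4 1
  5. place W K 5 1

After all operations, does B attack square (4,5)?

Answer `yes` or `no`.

Answer: no

Derivation:
Op 1: place WK@(5,5)
Op 2: place BR@(2,3)
Op 3: place WQ@(1,4)
Op 4: place WK@(4,1)
Op 5: place WK@(5,1)
Per-piece attacks for B:
  BR@(2,3): attacks (2,4) (2,5) (2,2) (2,1) (2,0) (3,3) (4,3) (5,3) (1,3) (0,3)
B attacks (4,5): no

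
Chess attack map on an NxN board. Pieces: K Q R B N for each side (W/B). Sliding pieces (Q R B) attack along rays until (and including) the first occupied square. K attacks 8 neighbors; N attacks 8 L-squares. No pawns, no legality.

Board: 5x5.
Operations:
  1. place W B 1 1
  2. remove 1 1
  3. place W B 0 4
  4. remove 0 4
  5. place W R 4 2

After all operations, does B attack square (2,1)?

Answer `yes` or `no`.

Op 1: place WB@(1,1)
Op 2: remove (1,1)
Op 3: place WB@(0,4)
Op 4: remove (0,4)
Op 5: place WR@(4,2)
Per-piece attacks for B:
B attacks (2,1): no

Answer: no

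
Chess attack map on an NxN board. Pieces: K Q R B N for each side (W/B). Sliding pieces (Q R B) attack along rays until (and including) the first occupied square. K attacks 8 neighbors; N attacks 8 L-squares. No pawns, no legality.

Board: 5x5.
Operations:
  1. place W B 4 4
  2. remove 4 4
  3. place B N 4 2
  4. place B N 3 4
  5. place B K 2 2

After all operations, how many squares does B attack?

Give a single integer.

Op 1: place WB@(4,4)
Op 2: remove (4,4)
Op 3: place BN@(4,2)
Op 4: place BN@(3,4)
Op 5: place BK@(2,2)
Per-piece attacks for B:
  BK@(2,2): attacks (2,3) (2,1) (3,2) (1,2) (3,3) (3,1) (1,3) (1,1)
  BN@(3,4): attacks (4,2) (2,2) (1,3)
  BN@(4,2): attacks (3,4) (2,3) (3,0) (2,1)
Union (12 distinct): (1,1) (1,2) (1,3) (2,1) (2,2) (2,3) (3,0) (3,1) (3,2) (3,3) (3,4) (4,2)

Answer: 12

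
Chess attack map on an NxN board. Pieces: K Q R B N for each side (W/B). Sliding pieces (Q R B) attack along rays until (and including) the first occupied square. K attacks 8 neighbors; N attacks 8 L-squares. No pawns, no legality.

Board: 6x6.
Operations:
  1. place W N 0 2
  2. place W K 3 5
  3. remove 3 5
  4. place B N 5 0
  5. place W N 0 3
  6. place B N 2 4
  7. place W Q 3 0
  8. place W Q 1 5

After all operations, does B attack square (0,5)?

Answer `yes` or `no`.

Op 1: place WN@(0,2)
Op 2: place WK@(3,5)
Op 3: remove (3,5)
Op 4: place BN@(5,0)
Op 5: place WN@(0,3)
Op 6: place BN@(2,4)
Op 7: place WQ@(3,0)
Op 8: place WQ@(1,5)
Per-piece attacks for B:
  BN@(2,4): attacks (4,5) (0,5) (3,2) (4,3) (1,2) (0,3)
  BN@(5,0): attacks (4,2) (3,1)
B attacks (0,5): yes

Answer: yes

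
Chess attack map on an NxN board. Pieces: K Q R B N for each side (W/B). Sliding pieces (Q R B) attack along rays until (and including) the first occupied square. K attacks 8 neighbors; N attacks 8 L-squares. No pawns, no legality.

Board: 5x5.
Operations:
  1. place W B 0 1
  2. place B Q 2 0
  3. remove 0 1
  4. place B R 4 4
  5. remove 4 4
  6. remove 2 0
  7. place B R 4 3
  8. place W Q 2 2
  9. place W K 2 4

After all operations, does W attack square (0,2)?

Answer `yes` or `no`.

Op 1: place WB@(0,1)
Op 2: place BQ@(2,0)
Op 3: remove (0,1)
Op 4: place BR@(4,4)
Op 5: remove (4,4)
Op 6: remove (2,0)
Op 7: place BR@(4,3)
Op 8: place WQ@(2,2)
Op 9: place WK@(2,4)
Per-piece attacks for W:
  WQ@(2,2): attacks (2,3) (2,4) (2,1) (2,0) (3,2) (4,2) (1,2) (0,2) (3,3) (4,4) (3,1) (4,0) (1,3) (0,4) (1,1) (0,0) [ray(0,1) blocked at (2,4)]
  WK@(2,4): attacks (2,3) (3,4) (1,4) (3,3) (1,3)
W attacks (0,2): yes

Answer: yes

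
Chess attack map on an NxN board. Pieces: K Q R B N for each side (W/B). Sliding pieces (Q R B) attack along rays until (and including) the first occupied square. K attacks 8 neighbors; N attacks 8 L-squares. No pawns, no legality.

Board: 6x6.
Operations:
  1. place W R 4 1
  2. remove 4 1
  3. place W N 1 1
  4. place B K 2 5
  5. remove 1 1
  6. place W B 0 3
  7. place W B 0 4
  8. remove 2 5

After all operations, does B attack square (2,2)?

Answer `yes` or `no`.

Answer: no

Derivation:
Op 1: place WR@(4,1)
Op 2: remove (4,1)
Op 3: place WN@(1,1)
Op 4: place BK@(2,5)
Op 5: remove (1,1)
Op 6: place WB@(0,3)
Op 7: place WB@(0,4)
Op 8: remove (2,5)
Per-piece attacks for B:
B attacks (2,2): no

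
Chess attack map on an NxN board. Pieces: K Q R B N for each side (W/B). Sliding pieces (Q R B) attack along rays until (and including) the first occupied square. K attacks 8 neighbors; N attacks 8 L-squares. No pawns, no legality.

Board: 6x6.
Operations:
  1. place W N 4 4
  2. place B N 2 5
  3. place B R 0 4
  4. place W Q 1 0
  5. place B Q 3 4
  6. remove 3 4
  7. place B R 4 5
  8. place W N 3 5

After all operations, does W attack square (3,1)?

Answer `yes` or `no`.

Op 1: place WN@(4,4)
Op 2: place BN@(2,5)
Op 3: place BR@(0,4)
Op 4: place WQ@(1,0)
Op 5: place BQ@(3,4)
Op 6: remove (3,4)
Op 7: place BR@(4,5)
Op 8: place WN@(3,5)
Per-piece attacks for W:
  WQ@(1,0): attacks (1,1) (1,2) (1,3) (1,4) (1,5) (2,0) (3,0) (4,0) (5,0) (0,0) (2,1) (3,2) (4,3) (5,4) (0,1)
  WN@(3,5): attacks (4,3) (5,4) (2,3) (1,4)
  WN@(4,4): attacks (2,5) (5,2) (3,2) (2,3)
W attacks (3,1): no

Answer: no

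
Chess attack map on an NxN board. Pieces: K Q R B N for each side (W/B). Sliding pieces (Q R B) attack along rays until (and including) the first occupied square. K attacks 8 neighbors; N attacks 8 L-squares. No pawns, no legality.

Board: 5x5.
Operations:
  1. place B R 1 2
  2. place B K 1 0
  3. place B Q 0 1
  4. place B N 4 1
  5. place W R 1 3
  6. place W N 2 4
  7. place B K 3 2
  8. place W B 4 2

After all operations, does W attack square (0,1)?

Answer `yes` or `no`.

Answer: no

Derivation:
Op 1: place BR@(1,2)
Op 2: place BK@(1,0)
Op 3: place BQ@(0,1)
Op 4: place BN@(4,1)
Op 5: place WR@(1,3)
Op 6: place WN@(2,4)
Op 7: place BK@(3,2)
Op 8: place WB@(4,2)
Per-piece attacks for W:
  WR@(1,3): attacks (1,4) (1,2) (2,3) (3,3) (4,3) (0,3) [ray(0,-1) blocked at (1,2)]
  WN@(2,4): attacks (3,2) (4,3) (1,2) (0,3)
  WB@(4,2): attacks (3,3) (2,4) (3,1) (2,0) [ray(-1,1) blocked at (2,4)]
W attacks (0,1): no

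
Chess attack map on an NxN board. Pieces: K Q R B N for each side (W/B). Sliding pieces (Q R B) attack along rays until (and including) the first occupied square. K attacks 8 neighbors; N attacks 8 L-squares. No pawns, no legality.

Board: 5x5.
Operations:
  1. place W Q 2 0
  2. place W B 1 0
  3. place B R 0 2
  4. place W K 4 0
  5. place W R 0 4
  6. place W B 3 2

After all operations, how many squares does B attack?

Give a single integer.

Op 1: place WQ@(2,0)
Op 2: place WB@(1,0)
Op 3: place BR@(0,2)
Op 4: place WK@(4,0)
Op 5: place WR@(0,4)
Op 6: place WB@(3,2)
Per-piece attacks for B:
  BR@(0,2): attacks (0,3) (0,4) (0,1) (0,0) (1,2) (2,2) (3,2) [ray(0,1) blocked at (0,4); ray(1,0) blocked at (3,2)]
Union (7 distinct): (0,0) (0,1) (0,3) (0,4) (1,2) (2,2) (3,2)

Answer: 7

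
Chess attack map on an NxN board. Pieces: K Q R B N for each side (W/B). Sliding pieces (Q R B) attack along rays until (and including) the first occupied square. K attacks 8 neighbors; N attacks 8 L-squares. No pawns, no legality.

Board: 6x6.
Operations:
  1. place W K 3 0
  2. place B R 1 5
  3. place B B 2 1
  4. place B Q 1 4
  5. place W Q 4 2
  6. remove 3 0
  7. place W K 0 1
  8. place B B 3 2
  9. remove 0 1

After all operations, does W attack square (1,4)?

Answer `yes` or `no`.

Op 1: place WK@(3,0)
Op 2: place BR@(1,5)
Op 3: place BB@(2,1)
Op 4: place BQ@(1,4)
Op 5: place WQ@(4,2)
Op 6: remove (3,0)
Op 7: place WK@(0,1)
Op 8: place BB@(3,2)
Op 9: remove (0,1)
Per-piece attacks for W:
  WQ@(4,2): attacks (4,3) (4,4) (4,5) (4,1) (4,0) (5,2) (3,2) (5,3) (5,1) (3,3) (2,4) (1,5) (3,1) (2,0) [ray(-1,0) blocked at (3,2); ray(-1,1) blocked at (1,5)]
W attacks (1,4): no

Answer: no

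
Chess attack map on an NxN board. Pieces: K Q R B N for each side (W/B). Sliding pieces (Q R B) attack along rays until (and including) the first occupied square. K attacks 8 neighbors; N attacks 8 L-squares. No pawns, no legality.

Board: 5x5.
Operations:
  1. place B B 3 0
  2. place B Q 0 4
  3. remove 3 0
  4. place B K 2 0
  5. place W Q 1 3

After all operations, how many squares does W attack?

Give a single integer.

Answer: 14

Derivation:
Op 1: place BB@(3,0)
Op 2: place BQ@(0,4)
Op 3: remove (3,0)
Op 4: place BK@(2,0)
Op 5: place WQ@(1,3)
Per-piece attacks for W:
  WQ@(1,3): attacks (1,4) (1,2) (1,1) (1,0) (2,3) (3,3) (4,3) (0,3) (2,4) (2,2) (3,1) (4,0) (0,4) (0,2) [ray(-1,1) blocked at (0,4)]
Union (14 distinct): (0,2) (0,3) (0,4) (1,0) (1,1) (1,2) (1,4) (2,2) (2,3) (2,4) (3,1) (3,3) (4,0) (4,3)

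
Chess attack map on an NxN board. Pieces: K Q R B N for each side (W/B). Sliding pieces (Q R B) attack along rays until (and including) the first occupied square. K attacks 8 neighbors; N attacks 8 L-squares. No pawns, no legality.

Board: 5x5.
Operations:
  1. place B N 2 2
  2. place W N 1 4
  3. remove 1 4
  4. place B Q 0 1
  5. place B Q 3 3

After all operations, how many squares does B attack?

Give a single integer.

Answer: 22

Derivation:
Op 1: place BN@(2,2)
Op 2: place WN@(1,4)
Op 3: remove (1,4)
Op 4: place BQ@(0,1)
Op 5: place BQ@(3,3)
Per-piece attacks for B:
  BQ@(0,1): attacks (0,2) (0,3) (0,4) (0,0) (1,1) (2,1) (3,1) (4,1) (1,2) (2,3) (3,4) (1,0)
  BN@(2,2): attacks (3,4) (4,3) (1,4) (0,3) (3,0) (4,1) (1,0) (0,1)
  BQ@(3,3): attacks (3,4) (3,2) (3,1) (3,0) (4,3) (2,3) (1,3) (0,3) (4,4) (4,2) (2,4) (2,2) [ray(-1,-1) blocked at (2,2)]
Union (22 distinct): (0,0) (0,1) (0,2) (0,3) (0,4) (1,0) (1,1) (1,2) (1,3) (1,4) (2,1) (2,2) (2,3) (2,4) (3,0) (3,1) (3,2) (3,4) (4,1) (4,2) (4,3) (4,4)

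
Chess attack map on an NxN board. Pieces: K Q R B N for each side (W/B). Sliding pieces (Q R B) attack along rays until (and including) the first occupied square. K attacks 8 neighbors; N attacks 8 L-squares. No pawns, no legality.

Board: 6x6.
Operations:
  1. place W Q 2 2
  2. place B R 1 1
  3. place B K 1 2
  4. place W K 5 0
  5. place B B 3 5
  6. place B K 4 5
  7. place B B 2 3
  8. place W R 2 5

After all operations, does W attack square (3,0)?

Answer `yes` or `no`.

Answer: no

Derivation:
Op 1: place WQ@(2,2)
Op 2: place BR@(1,1)
Op 3: place BK@(1,2)
Op 4: place WK@(5,0)
Op 5: place BB@(3,5)
Op 6: place BK@(4,5)
Op 7: place BB@(2,3)
Op 8: place WR@(2,5)
Per-piece attacks for W:
  WQ@(2,2): attacks (2,3) (2,1) (2,0) (3,2) (4,2) (5,2) (1,2) (3,3) (4,4) (5,5) (3,1) (4,0) (1,3) (0,4) (1,1) [ray(0,1) blocked at (2,3); ray(-1,0) blocked at (1,2); ray(-1,-1) blocked at (1,1)]
  WR@(2,5): attacks (2,4) (2,3) (3,5) (1,5) (0,5) [ray(0,-1) blocked at (2,3); ray(1,0) blocked at (3,5)]
  WK@(5,0): attacks (5,1) (4,0) (4,1)
W attacks (3,0): no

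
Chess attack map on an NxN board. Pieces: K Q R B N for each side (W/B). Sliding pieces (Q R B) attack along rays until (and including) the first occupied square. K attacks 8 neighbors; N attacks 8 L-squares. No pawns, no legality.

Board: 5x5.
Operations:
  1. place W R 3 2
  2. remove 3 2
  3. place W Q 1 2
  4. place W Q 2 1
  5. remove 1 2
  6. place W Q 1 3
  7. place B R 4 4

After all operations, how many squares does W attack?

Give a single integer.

Op 1: place WR@(3,2)
Op 2: remove (3,2)
Op 3: place WQ@(1,2)
Op 4: place WQ@(2,1)
Op 5: remove (1,2)
Op 6: place WQ@(1,3)
Op 7: place BR@(4,4)
Per-piece attacks for W:
  WQ@(1,3): attacks (1,4) (1,2) (1,1) (1,0) (2,3) (3,3) (4,3) (0,3) (2,4) (2,2) (3,1) (4,0) (0,4) (0,2)
  WQ@(2,1): attacks (2,2) (2,3) (2,4) (2,0) (3,1) (4,1) (1,1) (0,1) (3,2) (4,3) (3,0) (1,2) (0,3) (1,0)
Union (19 distinct): (0,1) (0,2) (0,3) (0,4) (1,0) (1,1) (1,2) (1,4) (2,0) (2,2) (2,3) (2,4) (3,0) (3,1) (3,2) (3,3) (4,0) (4,1) (4,3)

Answer: 19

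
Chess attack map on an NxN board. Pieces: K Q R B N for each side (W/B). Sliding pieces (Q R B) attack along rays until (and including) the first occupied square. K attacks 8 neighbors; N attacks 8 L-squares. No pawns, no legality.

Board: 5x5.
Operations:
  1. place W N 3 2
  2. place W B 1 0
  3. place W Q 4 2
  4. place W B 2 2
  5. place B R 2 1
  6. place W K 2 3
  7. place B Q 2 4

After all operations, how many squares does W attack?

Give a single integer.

Answer: 19

Derivation:
Op 1: place WN@(3,2)
Op 2: place WB@(1,0)
Op 3: place WQ@(4,2)
Op 4: place WB@(2,2)
Op 5: place BR@(2,1)
Op 6: place WK@(2,3)
Op 7: place BQ@(2,4)
Per-piece attacks for W:
  WB@(1,0): attacks (2,1) (0,1) [ray(1,1) blocked at (2,1)]
  WB@(2,2): attacks (3,3) (4,4) (3,1) (4,0) (1,3) (0,4) (1,1) (0,0)
  WK@(2,3): attacks (2,4) (2,2) (3,3) (1,3) (3,4) (3,2) (1,4) (1,2)
  WN@(3,2): attacks (4,4) (2,4) (1,3) (4,0) (2,0) (1,1)
  WQ@(4,2): attacks (4,3) (4,4) (4,1) (4,0) (3,2) (3,3) (2,4) (3,1) (2,0) [ray(-1,0) blocked at (3,2); ray(-1,1) blocked at (2,4)]
Union (19 distinct): (0,0) (0,1) (0,4) (1,1) (1,2) (1,3) (1,4) (2,0) (2,1) (2,2) (2,4) (3,1) (3,2) (3,3) (3,4) (4,0) (4,1) (4,3) (4,4)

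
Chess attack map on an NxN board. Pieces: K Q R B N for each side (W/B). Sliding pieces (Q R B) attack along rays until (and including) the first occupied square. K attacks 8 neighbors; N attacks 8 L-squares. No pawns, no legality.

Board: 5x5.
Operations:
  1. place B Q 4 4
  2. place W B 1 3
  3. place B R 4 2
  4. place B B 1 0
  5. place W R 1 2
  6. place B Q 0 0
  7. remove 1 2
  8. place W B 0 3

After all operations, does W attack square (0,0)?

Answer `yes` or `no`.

Answer: no

Derivation:
Op 1: place BQ@(4,4)
Op 2: place WB@(1,3)
Op 3: place BR@(4,2)
Op 4: place BB@(1,0)
Op 5: place WR@(1,2)
Op 6: place BQ@(0,0)
Op 7: remove (1,2)
Op 8: place WB@(0,3)
Per-piece attacks for W:
  WB@(0,3): attacks (1,4) (1,2) (2,1) (3,0)
  WB@(1,3): attacks (2,4) (2,2) (3,1) (4,0) (0,4) (0,2)
W attacks (0,0): no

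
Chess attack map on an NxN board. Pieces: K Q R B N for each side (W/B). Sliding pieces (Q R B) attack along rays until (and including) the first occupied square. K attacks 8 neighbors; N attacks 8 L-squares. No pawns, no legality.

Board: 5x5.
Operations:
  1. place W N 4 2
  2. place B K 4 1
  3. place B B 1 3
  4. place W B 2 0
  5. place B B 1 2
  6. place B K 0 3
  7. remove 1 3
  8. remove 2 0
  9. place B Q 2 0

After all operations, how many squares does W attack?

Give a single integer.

Op 1: place WN@(4,2)
Op 2: place BK@(4,1)
Op 3: place BB@(1,3)
Op 4: place WB@(2,0)
Op 5: place BB@(1,2)
Op 6: place BK@(0,3)
Op 7: remove (1,3)
Op 8: remove (2,0)
Op 9: place BQ@(2,0)
Per-piece attacks for W:
  WN@(4,2): attacks (3,4) (2,3) (3,0) (2,1)
Union (4 distinct): (2,1) (2,3) (3,0) (3,4)

Answer: 4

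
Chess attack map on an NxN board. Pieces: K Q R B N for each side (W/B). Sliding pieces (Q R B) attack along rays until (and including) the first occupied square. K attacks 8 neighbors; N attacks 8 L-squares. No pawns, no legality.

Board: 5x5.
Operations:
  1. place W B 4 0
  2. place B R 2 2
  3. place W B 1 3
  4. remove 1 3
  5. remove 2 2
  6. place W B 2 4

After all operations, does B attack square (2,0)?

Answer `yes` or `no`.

Answer: no

Derivation:
Op 1: place WB@(4,0)
Op 2: place BR@(2,2)
Op 3: place WB@(1,3)
Op 4: remove (1,3)
Op 5: remove (2,2)
Op 6: place WB@(2,4)
Per-piece attacks for B:
B attacks (2,0): no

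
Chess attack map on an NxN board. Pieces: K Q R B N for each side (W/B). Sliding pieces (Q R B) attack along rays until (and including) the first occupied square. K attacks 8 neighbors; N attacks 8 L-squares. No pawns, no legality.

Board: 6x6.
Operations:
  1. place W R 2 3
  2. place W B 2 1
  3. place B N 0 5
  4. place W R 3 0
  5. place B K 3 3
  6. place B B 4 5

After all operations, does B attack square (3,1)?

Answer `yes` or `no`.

Answer: no

Derivation:
Op 1: place WR@(2,3)
Op 2: place WB@(2,1)
Op 3: place BN@(0,5)
Op 4: place WR@(3,0)
Op 5: place BK@(3,3)
Op 6: place BB@(4,5)
Per-piece attacks for B:
  BN@(0,5): attacks (1,3) (2,4)
  BK@(3,3): attacks (3,4) (3,2) (4,3) (2,3) (4,4) (4,2) (2,4) (2,2)
  BB@(4,5): attacks (5,4) (3,4) (2,3) [ray(-1,-1) blocked at (2,3)]
B attacks (3,1): no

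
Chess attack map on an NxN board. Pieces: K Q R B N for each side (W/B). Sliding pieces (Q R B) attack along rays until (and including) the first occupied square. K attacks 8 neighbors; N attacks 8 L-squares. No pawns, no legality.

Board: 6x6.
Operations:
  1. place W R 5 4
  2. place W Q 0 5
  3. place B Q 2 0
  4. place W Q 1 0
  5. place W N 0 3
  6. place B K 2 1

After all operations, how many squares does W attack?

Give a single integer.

Op 1: place WR@(5,4)
Op 2: place WQ@(0,5)
Op 3: place BQ@(2,0)
Op 4: place WQ@(1,0)
Op 5: place WN@(0,3)
Op 6: place BK@(2,1)
Per-piece attacks for W:
  WN@(0,3): attacks (1,5) (2,4) (1,1) (2,2)
  WQ@(0,5): attacks (0,4) (0,3) (1,5) (2,5) (3,5) (4,5) (5,5) (1,4) (2,3) (3,2) (4,1) (5,0) [ray(0,-1) blocked at (0,3)]
  WQ@(1,0): attacks (1,1) (1,2) (1,3) (1,4) (1,5) (2,0) (0,0) (2,1) (0,1) [ray(1,0) blocked at (2,0); ray(1,1) blocked at (2,1)]
  WR@(5,4): attacks (5,5) (5,3) (5,2) (5,1) (5,0) (4,4) (3,4) (2,4) (1,4) (0,4)
Union (26 distinct): (0,0) (0,1) (0,3) (0,4) (1,1) (1,2) (1,3) (1,4) (1,5) (2,0) (2,1) (2,2) (2,3) (2,4) (2,5) (3,2) (3,4) (3,5) (4,1) (4,4) (4,5) (5,0) (5,1) (5,2) (5,3) (5,5)

Answer: 26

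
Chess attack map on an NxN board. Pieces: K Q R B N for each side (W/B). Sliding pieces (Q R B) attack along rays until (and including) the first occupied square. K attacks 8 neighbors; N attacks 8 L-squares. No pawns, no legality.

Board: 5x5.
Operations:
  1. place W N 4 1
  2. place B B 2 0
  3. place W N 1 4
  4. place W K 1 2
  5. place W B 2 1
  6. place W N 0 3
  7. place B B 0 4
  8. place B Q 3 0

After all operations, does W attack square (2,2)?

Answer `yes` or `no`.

Answer: yes

Derivation:
Op 1: place WN@(4,1)
Op 2: place BB@(2,0)
Op 3: place WN@(1,4)
Op 4: place WK@(1,2)
Op 5: place WB@(2,1)
Op 6: place WN@(0,3)
Op 7: place BB@(0,4)
Op 8: place BQ@(3,0)
Per-piece attacks for W:
  WN@(0,3): attacks (2,4) (1,1) (2,2)
  WK@(1,2): attacks (1,3) (1,1) (2,2) (0,2) (2,3) (2,1) (0,3) (0,1)
  WN@(1,4): attacks (2,2) (3,3) (0,2)
  WB@(2,1): attacks (3,2) (4,3) (3,0) (1,2) (1,0) [ray(1,-1) blocked at (3,0); ray(-1,1) blocked at (1,2)]
  WN@(4,1): attacks (3,3) (2,2) (2,0)
W attacks (2,2): yes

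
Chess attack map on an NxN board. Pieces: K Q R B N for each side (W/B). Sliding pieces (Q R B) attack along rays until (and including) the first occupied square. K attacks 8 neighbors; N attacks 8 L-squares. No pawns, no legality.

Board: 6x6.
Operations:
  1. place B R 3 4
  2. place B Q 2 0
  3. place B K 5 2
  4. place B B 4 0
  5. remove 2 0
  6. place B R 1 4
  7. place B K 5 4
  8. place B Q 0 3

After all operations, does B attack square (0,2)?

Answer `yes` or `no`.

Op 1: place BR@(3,4)
Op 2: place BQ@(2,0)
Op 3: place BK@(5,2)
Op 4: place BB@(4,0)
Op 5: remove (2,0)
Op 6: place BR@(1,4)
Op 7: place BK@(5,4)
Op 8: place BQ@(0,3)
Per-piece attacks for B:
  BQ@(0,3): attacks (0,4) (0,5) (0,2) (0,1) (0,0) (1,3) (2,3) (3,3) (4,3) (5,3) (1,4) (1,2) (2,1) (3,0) [ray(1,1) blocked at (1,4)]
  BR@(1,4): attacks (1,5) (1,3) (1,2) (1,1) (1,0) (2,4) (3,4) (0,4) [ray(1,0) blocked at (3,4)]
  BR@(3,4): attacks (3,5) (3,3) (3,2) (3,1) (3,0) (4,4) (5,4) (2,4) (1,4) [ray(1,0) blocked at (5,4); ray(-1,0) blocked at (1,4)]
  BB@(4,0): attacks (5,1) (3,1) (2,2) (1,3) (0,4)
  BK@(5,2): attacks (5,3) (5,1) (4,2) (4,3) (4,1)
  BK@(5,4): attacks (5,5) (5,3) (4,4) (4,5) (4,3)
B attacks (0,2): yes

Answer: yes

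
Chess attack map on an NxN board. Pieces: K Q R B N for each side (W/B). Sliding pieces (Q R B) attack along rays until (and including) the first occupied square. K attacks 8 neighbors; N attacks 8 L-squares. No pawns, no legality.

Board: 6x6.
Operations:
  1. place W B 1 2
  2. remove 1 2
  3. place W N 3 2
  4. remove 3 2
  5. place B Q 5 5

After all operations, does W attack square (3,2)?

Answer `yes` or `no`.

Answer: no

Derivation:
Op 1: place WB@(1,2)
Op 2: remove (1,2)
Op 3: place WN@(3,2)
Op 4: remove (3,2)
Op 5: place BQ@(5,5)
Per-piece attacks for W:
W attacks (3,2): no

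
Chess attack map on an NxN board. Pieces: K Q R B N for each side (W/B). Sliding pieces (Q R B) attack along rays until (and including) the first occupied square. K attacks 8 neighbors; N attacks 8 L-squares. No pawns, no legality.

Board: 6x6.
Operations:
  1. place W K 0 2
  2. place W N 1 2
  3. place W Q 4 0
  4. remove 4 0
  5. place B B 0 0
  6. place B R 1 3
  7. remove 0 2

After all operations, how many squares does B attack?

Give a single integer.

Answer: 12

Derivation:
Op 1: place WK@(0,2)
Op 2: place WN@(1,2)
Op 3: place WQ@(4,0)
Op 4: remove (4,0)
Op 5: place BB@(0,0)
Op 6: place BR@(1,3)
Op 7: remove (0,2)
Per-piece attacks for B:
  BB@(0,0): attacks (1,1) (2,2) (3,3) (4,4) (5,5)
  BR@(1,3): attacks (1,4) (1,5) (1,2) (2,3) (3,3) (4,3) (5,3) (0,3) [ray(0,-1) blocked at (1,2)]
Union (12 distinct): (0,3) (1,1) (1,2) (1,4) (1,5) (2,2) (2,3) (3,3) (4,3) (4,4) (5,3) (5,5)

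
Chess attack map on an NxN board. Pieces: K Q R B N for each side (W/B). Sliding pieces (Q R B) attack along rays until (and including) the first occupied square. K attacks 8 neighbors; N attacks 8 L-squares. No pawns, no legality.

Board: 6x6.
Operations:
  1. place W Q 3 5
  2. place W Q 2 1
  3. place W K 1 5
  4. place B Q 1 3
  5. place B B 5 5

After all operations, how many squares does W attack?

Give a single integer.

Answer: 28

Derivation:
Op 1: place WQ@(3,5)
Op 2: place WQ@(2,1)
Op 3: place WK@(1,5)
Op 4: place BQ@(1,3)
Op 5: place BB@(5,5)
Per-piece attacks for W:
  WK@(1,5): attacks (1,4) (2,5) (0,5) (2,4) (0,4)
  WQ@(2,1): attacks (2,2) (2,3) (2,4) (2,5) (2,0) (3,1) (4,1) (5,1) (1,1) (0,1) (3,2) (4,3) (5,4) (3,0) (1,2) (0,3) (1,0)
  WQ@(3,5): attacks (3,4) (3,3) (3,2) (3,1) (3,0) (4,5) (5,5) (2,5) (1,5) (4,4) (5,3) (2,4) (1,3) [ray(1,0) blocked at (5,5); ray(-1,0) blocked at (1,5); ray(-1,-1) blocked at (1,3)]
Union (28 distinct): (0,1) (0,3) (0,4) (0,5) (1,0) (1,1) (1,2) (1,3) (1,4) (1,5) (2,0) (2,2) (2,3) (2,4) (2,5) (3,0) (3,1) (3,2) (3,3) (3,4) (4,1) (4,3) (4,4) (4,5) (5,1) (5,3) (5,4) (5,5)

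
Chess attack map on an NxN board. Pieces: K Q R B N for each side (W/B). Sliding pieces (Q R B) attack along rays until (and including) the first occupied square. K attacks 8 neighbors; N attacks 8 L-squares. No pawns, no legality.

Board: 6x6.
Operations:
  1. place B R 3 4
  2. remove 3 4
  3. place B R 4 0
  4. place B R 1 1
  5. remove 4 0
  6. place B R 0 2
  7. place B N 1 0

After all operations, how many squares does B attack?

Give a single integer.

Op 1: place BR@(3,4)
Op 2: remove (3,4)
Op 3: place BR@(4,0)
Op 4: place BR@(1,1)
Op 5: remove (4,0)
Op 6: place BR@(0,2)
Op 7: place BN@(1,0)
Per-piece attacks for B:
  BR@(0,2): attacks (0,3) (0,4) (0,5) (0,1) (0,0) (1,2) (2,2) (3,2) (4,2) (5,2)
  BN@(1,0): attacks (2,2) (3,1) (0,2)
  BR@(1,1): attacks (1,2) (1,3) (1,4) (1,5) (1,0) (2,1) (3,1) (4,1) (5,1) (0,1) [ray(0,-1) blocked at (1,0)]
Union (19 distinct): (0,0) (0,1) (0,2) (0,3) (0,4) (0,5) (1,0) (1,2) (1,3) (1,4) (1,5) (2,1) (2,2) (3,1) (3,2) (4,1) (4,2) (5,1) (5,2)

Answer: 19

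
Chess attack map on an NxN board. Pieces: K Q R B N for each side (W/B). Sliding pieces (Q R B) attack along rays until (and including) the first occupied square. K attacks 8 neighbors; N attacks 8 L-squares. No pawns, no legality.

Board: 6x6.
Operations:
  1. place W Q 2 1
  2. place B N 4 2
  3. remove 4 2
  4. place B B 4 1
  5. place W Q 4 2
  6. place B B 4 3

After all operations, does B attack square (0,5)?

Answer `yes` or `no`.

Op 1: place WQ@(2,1)
Op 2: place BN@(4,2)
Op 3: remove (4,2)
Op 4: place BB@(4,1)
Op 5: place WQ@(4,2)
Op 6: place BB@(4,3)
Per-piece attacks for B:
  BB@(4,1): attacks (5,2) (5,0) (3,2) (2,3) (1,4) (0,5) (3,0)
  BB@(4,3): attacks (5,4) (5,2) (3,4) (2,5) (3,2) (2,1) [ray(-1,-1) blocked at (2,1)]
B attacks (0,5): yes

Answer: yes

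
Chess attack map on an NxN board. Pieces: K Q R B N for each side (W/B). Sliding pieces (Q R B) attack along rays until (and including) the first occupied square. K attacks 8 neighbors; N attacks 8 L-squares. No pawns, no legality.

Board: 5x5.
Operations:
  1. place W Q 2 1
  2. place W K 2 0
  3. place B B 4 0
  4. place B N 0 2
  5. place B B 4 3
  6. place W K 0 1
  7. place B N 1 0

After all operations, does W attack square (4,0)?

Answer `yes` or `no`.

Answer: no

Derivation:
Op 1: place WQ@(2,1)
Op 2: place WK@(2,0)
Op 3: place BB@(4,0)
Op 4: place BN@(0,2)
Op 5: place BB@(4,3)
Op 6: place WK@(0,1)
Op 7: place BN@(1,0)
Per-piece attacks for W:
  WK@(0,1): attacks (0,2) (0,0) (1,1) (1,2) (1,0)
  WK@(2,0): attacks (2,1) (3,0) (1,0) (3,1) (1,1)
  WQ@(2,1): attacks (2,2) (2,3) (2,4) (2,0) (3,1) (4,1) (1,1) (0,1) (3,2) (4,3) (3,0) (1,2) (0,3) (1,0) [ray(0,-1) blocked at (2,0); ray(-1,0) blocked at (0,1); ray(1,1) blocked at (4,3); ray(-1,-1) blocked at (1,0)]
W attacks (4,0): no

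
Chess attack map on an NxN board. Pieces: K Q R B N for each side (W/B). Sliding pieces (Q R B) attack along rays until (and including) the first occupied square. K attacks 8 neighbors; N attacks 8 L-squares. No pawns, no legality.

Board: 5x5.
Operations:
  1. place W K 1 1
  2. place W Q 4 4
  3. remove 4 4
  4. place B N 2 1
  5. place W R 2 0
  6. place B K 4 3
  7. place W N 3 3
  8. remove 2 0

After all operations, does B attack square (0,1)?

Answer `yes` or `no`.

Op 1: place WK@(1,1)
Op 2: place WQ@(4,4)
Op 3: remove (4,4)
Op 4: place BN@(2,1)
Op 5: place WR@(2,0)
Op 6: place BK@(4,3)
Op 7: place WN@(3,3)
Op 8: remove (2,0)
Per-piece attacks for B:
  BN@(2,1): attacks (3,3) (4,2) (1,3) (0,2) (4,0) (0,0)
  BK@(4,3): attacks (4,4) (4,2) (3,3) (3,4) (3,2)
B attacks (0,1): no

Answer: no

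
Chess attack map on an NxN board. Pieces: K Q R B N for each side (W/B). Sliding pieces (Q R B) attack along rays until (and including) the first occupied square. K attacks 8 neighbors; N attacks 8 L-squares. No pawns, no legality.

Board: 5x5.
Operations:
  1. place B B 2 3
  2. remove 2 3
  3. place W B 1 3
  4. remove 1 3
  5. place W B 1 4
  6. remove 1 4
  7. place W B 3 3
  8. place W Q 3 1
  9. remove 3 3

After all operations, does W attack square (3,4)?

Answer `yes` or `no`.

Op 1: place BB@(2,3)
Op 2: remove (2,3)
Op 3: place WB@(1,3)
Op 4: remove (1,3)
Op 5: place WB@(1,4)
Op 6: remove (1,4)
Op 7: place WB@(3,3)
Op 8: place WQ@(3,1)
Op 9: remove (3,3)
Per-piece attacks for W:
  WQ@(3,1): attacks (3,2) (3,3) (3,4) (3,0) (4,1) (2,1) (1,1) (0,1) (4,2) (4,0) (2,2) (1,3) (0,4) (2,0)
W attacks (3,4): yes

Answer: yes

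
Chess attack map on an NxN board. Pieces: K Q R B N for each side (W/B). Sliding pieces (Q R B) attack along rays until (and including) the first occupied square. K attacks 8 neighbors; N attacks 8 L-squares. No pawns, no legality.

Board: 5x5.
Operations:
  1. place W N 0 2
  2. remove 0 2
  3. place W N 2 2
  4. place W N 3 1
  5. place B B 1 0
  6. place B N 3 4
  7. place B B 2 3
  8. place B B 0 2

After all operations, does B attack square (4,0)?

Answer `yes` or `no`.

Op 1: place WN@(0,2)
Op 2: remove (0,2)
Op 3: place WN@(2,2)
Op 4: place WN@(3,1)
Op 5: place BB@(1,0)
Op 6: place BN@(3,4)
Op 7: place BB@(2,3)
Op 8: place BB@(0,2)
Per-piece attacks for B:
  BB@(0,2): attacks (1,3) (2,4) (1,1) (2,0)
  BB@(1,0): attacks (2,1) (3,2) (4,3) (0,1)
  BB@(2,3): attacks (3,4) (3,2) (4,1) (1,4) (1,2) (0,1) [ray(1,1) blocked at (3,4)]
  BN@(3,4): attacks (4,2) (2,2) (1,3)
B attacks (4,0): no

Answer: no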